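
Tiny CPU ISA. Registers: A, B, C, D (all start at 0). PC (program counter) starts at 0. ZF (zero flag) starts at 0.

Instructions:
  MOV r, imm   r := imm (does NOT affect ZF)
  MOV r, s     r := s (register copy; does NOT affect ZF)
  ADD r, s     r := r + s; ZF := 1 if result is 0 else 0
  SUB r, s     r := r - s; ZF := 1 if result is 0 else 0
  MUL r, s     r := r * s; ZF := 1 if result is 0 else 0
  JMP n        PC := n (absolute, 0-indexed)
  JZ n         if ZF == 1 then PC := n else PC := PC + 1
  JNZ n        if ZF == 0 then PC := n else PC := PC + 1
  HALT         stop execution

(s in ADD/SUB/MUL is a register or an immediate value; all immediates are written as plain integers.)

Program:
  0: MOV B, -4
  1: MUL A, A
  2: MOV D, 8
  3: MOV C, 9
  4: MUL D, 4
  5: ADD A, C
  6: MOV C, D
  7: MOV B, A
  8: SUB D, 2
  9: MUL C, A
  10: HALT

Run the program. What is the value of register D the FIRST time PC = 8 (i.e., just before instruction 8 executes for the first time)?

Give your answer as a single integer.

Step 1: PC=0 exec 'MOV B, -4'. After: A=0 B=-4 C=0 D=0 ZF=0 PC=1
Step 2: PC=1 exec 'MUL A, A'. After: A=0 B=-4 C=0 D=0 ZF=1 PC=2
Step 3: PC=2 exec 'MOV D, 8'. After: A=0 B=-4 C=0 D=8 ZF=1 PC=3
Step 4: PC=3 exec 'MOV C, 9'. After: A=0 B=-4 C=9 D=8 ZF=1 PC=4
Step 5: PC=4 exec 'MUL D, 4'. After: A=0 B=-4 C=9 D=32 ZF=0 PC=5
Step 6: PC=5 exec 'ADD A, C'. After: A=9 B=-4 C=9 D=32 ZF=0 PC=6
Step 7: PC=6 exec 'MOV C, D'. After: A=9 B=-4 C=32 D=32 ZF=0 PC=7
Step 8: PC=7 exec 'MOV B, A'. After: A=9 B=9 C=32 D=32 ZF=0 PC=8
First time PC=8: D=32

32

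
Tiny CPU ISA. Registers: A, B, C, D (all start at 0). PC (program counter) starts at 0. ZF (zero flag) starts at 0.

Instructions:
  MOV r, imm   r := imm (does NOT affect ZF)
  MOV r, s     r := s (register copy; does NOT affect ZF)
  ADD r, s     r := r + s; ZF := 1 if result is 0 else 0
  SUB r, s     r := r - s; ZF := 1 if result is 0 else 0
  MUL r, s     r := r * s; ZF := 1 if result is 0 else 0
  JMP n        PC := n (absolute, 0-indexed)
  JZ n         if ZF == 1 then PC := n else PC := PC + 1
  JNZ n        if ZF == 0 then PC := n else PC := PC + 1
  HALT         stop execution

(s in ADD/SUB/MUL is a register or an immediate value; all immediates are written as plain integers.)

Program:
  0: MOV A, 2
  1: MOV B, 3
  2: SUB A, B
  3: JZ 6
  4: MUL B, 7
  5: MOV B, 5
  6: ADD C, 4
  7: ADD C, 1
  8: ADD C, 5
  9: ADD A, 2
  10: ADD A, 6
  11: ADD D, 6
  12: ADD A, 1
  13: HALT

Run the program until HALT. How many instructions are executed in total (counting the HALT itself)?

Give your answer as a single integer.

Step 1: PC=0 exec 'MOV A, 2'. After: A=2 B=0 C=0 D=0 ZF=0 PC=1
Step 2: PC=1 exec 'MOV B, 3'. After: A=2 B=3 C=0 D=0 ZF=0 PC=2
Step 3: PC=2 exec 'SUB A, B'. After: A=-1 B=3 C=0 D=0 ZF=0 PC=3
Step 4: PC=3 exec 'JZ 6'. After: A=-1 B=3 C=0 D=0 ZF=0 PC=4
Step 5: PC=4 exec 'MUL B, 7'. After: A=-1 B=21 C=0 D=0 ZF=0 PC=5
Step 6: PC=5 exec 'MOV B, 5'. After: A=-1 B=5 C=0 D=0 ZF=0 PC=6
Step 7: PC=6 exec 'ADD C, 4'. After: A=-1 B=5 C=4 D=0 ZF=0 PC=7
Step 8: PC=7 exec 'ADD C, 1'. After: A=-1 B=5 C=5 D=0 ZF=0 PC=8
Step 9: PC=8 exec 'ADD C, 5'. After: A=-1 B=5 C=10 D=0 ZF=0 PC=9
Step 10: PC=9 exec 'ADD A, 2'. After: A=1 B=5 C=10 D=0 ZF=0 PC=10
Step 11: PC=10 exec 'ADD A, 6'. After: A=7 B=5 C=10 D=0 ZF=0 PC=11
Step 12: PC=11 exec 'ADD D, 6'. After: A=7 B=5 C=10 D=6 ZF=0 PC=12
Step 13: PC=12 exec 'ADD A, 1'. After: A=8 B=5 C=10 D=6 ZF=0 PC=13
Step 14: PC=13 exec 'HALT'. After: A=8 B=5 C=10 D=6 ZF=0 PC=13 HALTED
Total instructions executed: 14

Answer: 14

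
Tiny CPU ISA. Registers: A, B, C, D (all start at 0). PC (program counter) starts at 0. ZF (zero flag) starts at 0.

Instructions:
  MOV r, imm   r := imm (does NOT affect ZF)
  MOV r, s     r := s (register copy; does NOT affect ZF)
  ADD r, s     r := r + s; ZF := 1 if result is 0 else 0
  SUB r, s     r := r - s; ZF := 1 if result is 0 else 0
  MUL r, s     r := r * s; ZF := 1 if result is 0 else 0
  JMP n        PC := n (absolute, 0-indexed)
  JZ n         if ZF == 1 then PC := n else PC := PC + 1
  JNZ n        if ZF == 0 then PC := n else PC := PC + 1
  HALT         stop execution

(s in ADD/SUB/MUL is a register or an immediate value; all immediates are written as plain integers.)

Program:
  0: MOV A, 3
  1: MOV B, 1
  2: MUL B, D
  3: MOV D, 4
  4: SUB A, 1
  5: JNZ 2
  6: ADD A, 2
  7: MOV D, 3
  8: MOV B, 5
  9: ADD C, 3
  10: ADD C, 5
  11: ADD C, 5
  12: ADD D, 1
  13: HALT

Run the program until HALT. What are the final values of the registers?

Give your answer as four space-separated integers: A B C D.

Answer: 2 5 13 4

Derivation:
Step 1: PC=0 exec 'MOV A, 3'. After: A=3 B=0 C=0 D=0 ZF=0 PC=1
Step 2: PC=1 exec 'MOV B, 1'. After: A=3 B=1 C=0 D=0 ZF=0 PC=2
Step 3: PC=2 exec 'MUL B, D'. After: A=3 B=0 C=0 D=0 ZF=1 PC=3
Step 4: PC=3 exec 'MOV D, 4'. After: A=3 B=0 C=0 D=4 ZF=1 PC=4
Step 5: PC=4 exec 'SUB A, 1'. After: A=2 B=0 C=0 D=4 ZF=0 PC=5
Step 6: PC=5 exec 'JNZ 2'. After: A=2 B=0 C=0 D=4 ZF=0 PC=2
Step 7: PC=2 exec 'MUL B, D'. After: A=2 B=0 C=0 D=4 ZF=1 PC=3
Step 8: PC=3 exec 'MOV D, 4'. After: A=2 B=0 C=0 D=4 ZF=1 PC=4
Step 9: PC=4 exec 'SUB A, 1'. After: A=1 B=0 C=0 D=4 ZF=0 PC=5
Step 10: PC=5 exec 'JNZ 2'. After: A=1 B=0 C=0 D=4 ZF=0 PC=2
Step 11: PC=2 exec 'MUL B, D'. After: A=1 B=0 C=0 D=4 ZF=1 PC=3
Step 12: PC=3 exec 'MOV D, 4'. After: A=1 B=0 C=0 D=4 ZF=1 PC=4
Step 13: PC=4 exec 'SUB A, 1'. After: A=0 B=0 C=0 D=4 ZF=1 PC=5
Step 14: PC=5 exec 'JNZ 2'. After: A=0 B=0 C=0 D=4 ZF=1 PC=6
Step 15: PC=6 exec 'ADD A, 2'. After: A=2 B=0 C=0 D=4 ZF=0 PC=7
Step 16: PC=7 exec 'MOV D, 3'. After: A=2 B=0 C=0 D=3 ZF=0 PC=8
Step 17: PC=8 exec 'MOV B, 5'. After: A=2 B=5 C=0 D=3 ZF=0 PC=9
Step 18: PC=9 exec 'ADD C, 3'. After: A=2 B=5 C=3 D=3 ZF=0 PC=10
Step 19: PC=10 exec 'ADD C, 5'. After: A=2 B=5 C=8 D=3 ZF=0 PC=11
Step 20: PC=11 exec 'ADD C, 5'. After: A=2 B=5 C=13 D=3 ZF=0 PC=12
Step 21: PC=12 exec 'ADD D, 1'. After: A=2 B=5 C=13 D=4 ZF=0 PC=13
Step 22: PC=13 exec 'HALT'. After: A=2 B=5 C=13 D=4 ZF=0 PC=13 HALTED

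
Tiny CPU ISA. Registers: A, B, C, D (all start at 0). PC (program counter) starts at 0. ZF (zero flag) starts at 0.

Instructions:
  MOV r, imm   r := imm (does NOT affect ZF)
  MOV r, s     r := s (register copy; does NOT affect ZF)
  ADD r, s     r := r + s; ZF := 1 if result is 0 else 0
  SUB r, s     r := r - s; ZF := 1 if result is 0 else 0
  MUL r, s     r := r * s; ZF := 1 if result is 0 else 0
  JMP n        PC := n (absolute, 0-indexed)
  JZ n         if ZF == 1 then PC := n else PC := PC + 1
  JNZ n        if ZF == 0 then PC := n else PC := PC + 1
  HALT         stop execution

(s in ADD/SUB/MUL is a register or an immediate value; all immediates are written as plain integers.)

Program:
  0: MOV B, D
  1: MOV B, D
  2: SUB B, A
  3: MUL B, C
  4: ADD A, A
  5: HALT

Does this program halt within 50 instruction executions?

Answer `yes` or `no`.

Answer: yes

Derivation:
Step 1: PC=0 exec 'MOV B, D'. After: A=0 B=0 C=0 D=0 ZF=0 PC=1
Step 2: PC=1 exec 'MOV B, D'. After: A=0 B=0 C=0 D=0 ZF=0 PC=2
Step 3: PC=2 exec 'SUB B, A'. After: A=0 B=0 C=0 D=0 ZF=1 PC=3
Step 4: PC=3 exec 'MUL B, C'. After: A=0 B=0 C=0 D=0 ZF=1 PC=4
Step 5: PC=4 exec 'ADD A, A'. After: A=0 B=0 C=0 D=0 ZF=1 PC=5
Step 6: PC=5 exec 'HALT'. After: A=0 B=0 C=0 D=0 ZF=1 PC=5 HALTED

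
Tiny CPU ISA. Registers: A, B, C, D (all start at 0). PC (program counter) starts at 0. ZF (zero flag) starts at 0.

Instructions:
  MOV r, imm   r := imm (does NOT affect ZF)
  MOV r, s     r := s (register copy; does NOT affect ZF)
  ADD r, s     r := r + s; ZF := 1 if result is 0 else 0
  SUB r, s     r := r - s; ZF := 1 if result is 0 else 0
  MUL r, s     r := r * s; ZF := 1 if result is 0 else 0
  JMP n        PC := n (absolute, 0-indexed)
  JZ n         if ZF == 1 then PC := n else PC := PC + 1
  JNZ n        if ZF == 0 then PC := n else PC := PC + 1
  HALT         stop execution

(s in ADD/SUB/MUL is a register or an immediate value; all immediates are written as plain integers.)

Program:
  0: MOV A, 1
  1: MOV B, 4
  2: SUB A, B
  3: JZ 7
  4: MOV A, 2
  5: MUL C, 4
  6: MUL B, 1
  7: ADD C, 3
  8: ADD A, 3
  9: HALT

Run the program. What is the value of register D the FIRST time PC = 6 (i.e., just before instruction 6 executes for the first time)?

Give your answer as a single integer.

Step 1: PC=0 exec 'MOV A, 1'. After: A=1 B=0 C=0 D=0 ZF=0 PC=1
Step 2: PC=1 exec 'MOV B, 4'. After: A=1 B=4 C=0 D=0 ZF=0 PC=2
Step 3: PC=2 exec 'SUB A, B'. After: A=-3 B=4 C=0 D=0 ZF=0 PC=3
Step 4: PC=3 exec 'JZ 7'. After: A=-3 B=4 C=0 D=0 ZF=0 PC=4
Step 5: PC=4 exec 'MOV A, 2'. After: A=2 B=4 C=0 D=0 ZF=0 PC=5
Step 6: PC=5 exec 'MUL C, 4'. After: A=2 B=4 C=0 D=0 ZF=1 PC=6
First time PC=6: D=0

0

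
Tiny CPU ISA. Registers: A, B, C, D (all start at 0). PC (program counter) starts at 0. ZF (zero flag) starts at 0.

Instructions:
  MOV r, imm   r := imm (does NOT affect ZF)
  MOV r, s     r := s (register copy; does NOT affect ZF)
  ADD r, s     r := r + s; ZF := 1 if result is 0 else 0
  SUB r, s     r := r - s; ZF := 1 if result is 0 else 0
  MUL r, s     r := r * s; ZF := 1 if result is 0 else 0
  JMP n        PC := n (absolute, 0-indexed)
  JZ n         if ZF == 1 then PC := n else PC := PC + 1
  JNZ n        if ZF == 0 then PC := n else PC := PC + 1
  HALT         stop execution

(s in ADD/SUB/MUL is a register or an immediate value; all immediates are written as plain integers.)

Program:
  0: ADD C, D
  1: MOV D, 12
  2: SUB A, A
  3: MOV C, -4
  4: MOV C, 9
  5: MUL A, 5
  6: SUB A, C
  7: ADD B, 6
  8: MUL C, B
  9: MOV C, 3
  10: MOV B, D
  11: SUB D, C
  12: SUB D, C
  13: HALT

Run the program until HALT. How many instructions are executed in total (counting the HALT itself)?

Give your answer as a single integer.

Step 1: PC=0 exec 'ADD C, D'. After: A=0 B=0 C=0 D=0 ZF=1 PC=1
Step 2: PC=1 exec 'MOV D, 12'. After: A=0 B=0 C=0 D=12 ZF=1 PC=2
Step 3: PC=2 exec 'SUB A, A'. After: A=0 B=0 C=0 D=12 ZF=1 PC=3
Step 4: PC=3 exec 'MOV C, -4'. After: A=0 B=0 C=-4 D=12 ZF=1 PC=4
Step 5: PC=4 exec 'MOV C, 9'. After: A=0 B=0 C=9 D=12 ZF=1 PC=5
Step 6: PC=5 exec 'MUL A, 5'. After: A=0 B=0 C=9 D=12 ZF=1 PC=6
Step 7: PC=6 exec 'SUB A, C'. After: A=-9 B=0 C=9 D=12 ZF=0 PC=7
Step 8: PC=7 exec 'ADD B, 6'. After: A=-9 B=6 C=9 D=12 ZF=0 PC=8
Step 9: PC=8 exec 'MUL C, B'. After: A=-9 B=6 C=54 D=12 ZF=0 PC=9
Step 10: PC=9 exec 'MOV C, 3'. After: A=-9 B=6 C=3 D=12 ZF=0 PC=10
Step 11: PC=10 exec 'MOV B, D'. After: A=-9 B=12 C=3 D=12 ZF=0 PC=11
Step 12: PC=11 exec 'SUB D, C'. After: A=-9 B=12 C=3 D=9 ZF=0 PC=12
Step 13: PC=12 exec 'SUB D, C'. After: A=-9 B=12 C=3 D=6 ZF=0 PC=13
Step 14: PC=13 exec 'HALT'. After: A=-9 B=12 C=3 D=6 ZF=0 PC=13 HALTED
Total instructions executed: 14

Answer: 14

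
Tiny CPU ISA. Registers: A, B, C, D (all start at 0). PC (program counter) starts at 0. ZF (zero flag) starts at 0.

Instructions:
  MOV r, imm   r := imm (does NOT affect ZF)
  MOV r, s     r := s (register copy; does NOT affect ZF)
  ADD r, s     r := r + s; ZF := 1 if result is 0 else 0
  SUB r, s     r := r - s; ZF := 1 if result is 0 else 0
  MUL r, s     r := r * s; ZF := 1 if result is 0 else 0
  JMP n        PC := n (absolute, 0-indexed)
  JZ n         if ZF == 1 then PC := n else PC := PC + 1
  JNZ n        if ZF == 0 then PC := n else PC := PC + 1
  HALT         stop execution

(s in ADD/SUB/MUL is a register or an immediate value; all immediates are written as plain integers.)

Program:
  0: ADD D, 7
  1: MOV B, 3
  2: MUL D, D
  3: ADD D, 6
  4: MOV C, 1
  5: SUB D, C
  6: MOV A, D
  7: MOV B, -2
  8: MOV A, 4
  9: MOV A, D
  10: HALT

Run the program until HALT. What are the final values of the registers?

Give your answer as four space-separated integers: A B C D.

Step 1: PC=0 exec 'ADD D, 7'. After: A=0 B=0 C=0 D=7 ZF=0 PC=1
Step 2: PC=1 exec 'MOV B, 3'. After: A=0 B=3 C=0 D=7 ZF=0 PC=2
Step 3: PC=2 exec 'MUL D, D'. After: A=0 B=3 C=0 D=49 ZF=0 PC=3
Step 4: PC=3 exec 'ADD D, 6'. After: A=0 B=3 C=0 D=55 ZF=0 PC=4
Step 5: PC=4 exec 'MOV C, 1'. After: A=0 B=3 C=1 D=55 ZF=0 PC=5
Step 6: PC=5 exec 'SUB D, C'. After: A=0 B=3 C=1 D=54 ZF=0 PC=6
Step 7: PC=6 exec 'MOV A, D'. After: A=54 B=3 C=1 D=54 ZF=0 PC=7
Step 8: PC=7 exec 'MOV B, -2'. After: A=54 B=-2 C=1 D=54 ZF=0 PC=8
Step 9: PC=8 exec 'MOV A, 4'. After: A=4 B=-2 C=1 D=54 ZF=0 PC=9
Step 10: PC=9 exec 'MOV A, D'. After: A=54 B=-2 C=1 D=54 ZF=0 PC=10
Step 11: PC=10 exec 'HALT'. After: A=54 B=-2 C=1 D=54 ZF=0 PC=10 HALTED

Answer: 54 -2 1 54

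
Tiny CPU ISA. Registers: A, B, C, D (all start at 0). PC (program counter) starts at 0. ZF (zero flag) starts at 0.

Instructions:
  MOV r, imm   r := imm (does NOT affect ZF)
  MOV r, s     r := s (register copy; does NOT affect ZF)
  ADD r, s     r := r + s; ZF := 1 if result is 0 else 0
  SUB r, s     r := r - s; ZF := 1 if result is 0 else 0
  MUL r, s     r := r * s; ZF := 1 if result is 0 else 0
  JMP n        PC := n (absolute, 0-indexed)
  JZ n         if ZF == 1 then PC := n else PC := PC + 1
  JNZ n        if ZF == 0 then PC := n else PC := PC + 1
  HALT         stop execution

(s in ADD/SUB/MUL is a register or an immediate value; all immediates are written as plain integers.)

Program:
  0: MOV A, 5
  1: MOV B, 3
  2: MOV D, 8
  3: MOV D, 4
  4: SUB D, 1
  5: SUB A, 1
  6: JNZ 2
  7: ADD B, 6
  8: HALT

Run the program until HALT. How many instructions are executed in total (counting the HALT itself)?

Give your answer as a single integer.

Step 1: PC=0 exec 'MOV A, 5'. After: A=5 B=0 C=0 D=0 ZF=0 PC=1
Step 2: PC=1 exec 'MOV B, 3'. After: A=5 B=3 C=0 D=0 ZF=0 PC=2
Step 3: PC=2 exec 'MOV D, 8'. After: A=5 B=3 C=0 D=8 ZF=0 PC=3
Step 4: PC=3 exec 'MOV D, 4'. After: A=5 B=3 C=0 D=4 ZF=0 PC=4
Step 5: PC=4 exec 'SUB D, 1'. After: A=5 B=3 C=0 D=3 ZF=0 PC=5
Step 6: PC=5 exec 'SUB A, 1'. After: A=4 B=3 C=0 D=3 ZF=0 PC=6
Step 7: PC=6 exec 'JNZ 2'. After: A=4 B=3 C=0 D=3 ZF=0 PC=2
Step 8: PC=2 exec 'MOV D, 8'. After: A=4 B=3 C=0 D=8 ZF=0 PC=3
Step 9: PC=3 exec 'MOV D, 4'. After: A=4 B=3 C=0 D=4 ZF=0 PC=4
Step 10: PC=4 exec 'SUB D, 1'. After: A=4 B=3 C=0 D=3 ZF=0 PC=5
Step 11: PC=5 exec 'SUB A, 1'. After: A=3 B=3 C=0 D=3 ZF=0 PC=6
Step 12: PC=6 exec 'JNZ 2'. After: A=3 B=3 C=0 D=3 ZF=0 PC=2
Step 13: PC=2 exec 'MOV D, 8'. After: A=3 B=3 C=0 D=8 ZF=0 PC=3
Step 14: PC=3 exec 'MOV D, 4'. After: A=3 B=3 C=0 D=4 ZF=0 PC=4
Step 15: PC=4 exec 'SUB D, 1'. After: A=3 B=3 C=0 D=3 ZF=0 PC=5
Step 16: PC=5 exec 'SUB A, 1'. After: A=2 B=3 C=0 D=3 ZF=0 PC=6
Step 17: PC=6 exec 'JNZ 2'. After: A=2 B=3 C=0 D=3 ZF=0 PC=2
Step 18: PC=2 exec 'MOV D, 8'. After: A=2 B=3 C=0 D=8 ZF=0 PC=3
Step 19: PC=3 exec 'MOV D, 4'. After: A=2 B=3 C=0 D=4 ZF=0 PC=4
Step 20: PC=4 exec 'SUB D, 1'. After: A=2 B=3 C=0 D=3 ZF=0 PC=5
Step 21: PC=5 exec 'SUB A, 1'. After: A=1 B=3 C=0 D=3 ZF=0 PC=6
Step 22: PC=6 exec 'JNZ 2'. After: A=1 B=3 C=0 D=3 ZF=0 PC=2
Step 23: PC=2 exec 'MOV D, 8'. After: A=1 B=3 C=0 D=8 ZF=0 PC=3
Step 24: PC=3 exec 'MOV D, 4'. After: A=1 B=3 C=0 D=4 ZF=0 PC=4
Step 25: PC=4 exec 'SUB D, 1'. After: A=1 B=3 C=0 D=3 ZF=0 PC=5
Step 26: PC=5 exec 'SUB A, 1'. After: A=0 B=3 C=0 D=3 ZF=1 PC=6
Step 27: PC=6 exec 'JNZ 2'. After: A=0 B=3 C=0 D=3 ZF=1 PC=7
Step 28: PC=7 exec 'ADD B, 6'. After: A=0 B=9 C=0 D=3 ZF=0 PC=8
Step 29: PC=8 exec 'HALT'. After: A=0 B=9 C=0 D=3 ZF=0 PC=8 HALTED
Total instructions executed: 29

Answer: 29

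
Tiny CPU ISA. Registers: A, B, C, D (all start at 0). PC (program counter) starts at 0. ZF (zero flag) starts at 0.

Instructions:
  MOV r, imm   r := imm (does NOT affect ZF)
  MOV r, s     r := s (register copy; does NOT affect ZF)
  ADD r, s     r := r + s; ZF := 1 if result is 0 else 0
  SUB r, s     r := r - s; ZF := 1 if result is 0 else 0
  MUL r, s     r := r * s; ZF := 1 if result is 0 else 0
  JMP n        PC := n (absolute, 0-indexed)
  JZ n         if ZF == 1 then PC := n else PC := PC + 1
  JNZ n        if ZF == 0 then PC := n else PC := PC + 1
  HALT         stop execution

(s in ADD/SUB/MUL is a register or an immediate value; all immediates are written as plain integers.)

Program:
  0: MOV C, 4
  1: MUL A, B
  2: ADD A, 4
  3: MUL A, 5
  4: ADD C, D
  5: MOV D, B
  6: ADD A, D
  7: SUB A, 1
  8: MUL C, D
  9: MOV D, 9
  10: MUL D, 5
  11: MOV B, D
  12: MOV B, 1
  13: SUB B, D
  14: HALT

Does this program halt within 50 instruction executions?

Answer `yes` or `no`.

Answer: yes

Derivation:
Step 1: PC=0 exec 'MOV C, 4'. After: A=0 B=0 C=4 D=0 ZF=0 PC=1
Step 2: PC=1 exec 'MUL A, B'. After: A=0 B=0 C=4 D=0 ZF=1 PC=2
Step 3: PC=2 exec 'ADD A, 4'. After: A=4 B=0 C=4 D=0 ZF=0 PC=3
Step 4: PC=3 exec 'MUL A, 5'. After: A=20 B=0 C=4 D=0 ZF=0 PC=4
Step 5: PC=4 exec 'ADD C, D'. After: A=20 B=0 C=4 D=0 ZF=0 PC=5
Step 6: PC=5 exec 'MOV D, B'. After: A=20 B=0 C=4 D=0 ZF=0 PC=6
Step 7: PC=6 exec 'ADD A, D'. After: A=20 B=0 C=4 D=0 ZF=0 PC=7
Step 8: PC=7 exec 'SUB A, 1'. After: A=19 B=0 C=4 D=0 ZF=0 PC=8
Step 9: PC=8 exec 'MUL C, D'. After: A=19 B=0 C=0 D=0 ZF=1 PC=9
Step 10: PC=9 exec 'MOV D, 9'. After: A=19 B=0 C=0 D=9 ZF=1 PC=10
Step 11: PC=10 exec 'MUL D, 5'. After: A=19 B=0 C=0 D=45 ZF=0 PC=11
Step 12: PC=11 exec 'MOV B, D'. After: A=19 B=45 C=0 D=45 ZF=0 PC=12
Step 13: PC=12 exec 'MOV B, 1'. After: A=19 B=1 C=0 D=45 ZF=0 PC=13
Step 14: PC=13 exec 'SUB B, D'. After: A=19 B=-44 C=0 D=45 ZF=0 PC=14
Step 15: PC=14 exec 'HALT'. After: A=19 B=-44 C=0 D=45 ZF=0 PC=14 HALTED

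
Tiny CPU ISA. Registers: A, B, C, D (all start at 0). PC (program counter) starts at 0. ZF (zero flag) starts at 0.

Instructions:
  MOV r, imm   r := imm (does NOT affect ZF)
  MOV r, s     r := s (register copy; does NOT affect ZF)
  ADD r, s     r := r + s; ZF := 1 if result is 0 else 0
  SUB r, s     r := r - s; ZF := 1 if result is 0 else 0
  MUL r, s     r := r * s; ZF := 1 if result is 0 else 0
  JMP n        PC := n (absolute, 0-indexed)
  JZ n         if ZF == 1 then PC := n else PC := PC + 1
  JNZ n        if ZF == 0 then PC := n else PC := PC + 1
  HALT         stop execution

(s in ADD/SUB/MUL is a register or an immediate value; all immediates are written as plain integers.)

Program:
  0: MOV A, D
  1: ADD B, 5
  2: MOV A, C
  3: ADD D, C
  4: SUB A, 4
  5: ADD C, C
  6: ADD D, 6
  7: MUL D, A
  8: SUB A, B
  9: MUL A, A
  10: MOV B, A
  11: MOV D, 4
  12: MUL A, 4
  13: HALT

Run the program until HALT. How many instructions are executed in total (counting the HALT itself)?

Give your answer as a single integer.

Answer: 14

Derivation:
Step 1: PC=0 exec 'MOV A, D'. After: A=0 B=0 C=0 D=0 ZF=0 PC=1
Step 2: PC=1 exec 'ADD B, 5'. After: A=0 B=5 C=0 D=0 ZF=0 PC=2
Step 3: PC=2 exec 'MOV A, C'. After: A=0 B=5 C=0 D=0 ZF=0 PC=3
Step 4: PC=3 exec 'ADD D, C'. After: A=0 B=5 C=0 D=0 ZF=1 PC=4
Step 5: PC=4 exec 'SUB A, 4'. After: A=-4 B=5 C=0 D=0 ZF=0 PC=5
Step 6: PC=5 exec 'ADD C, C'. After: A=-4 B=5 C=0 D=0 ZF=1 PC=6
Step 7: PC=6 exec 'ADD D, 6'. After: A=-4 B=5 C=0 D=6 ZF=0 PC=7
Step 8: PC=7 exec 'MUL D, A'. After: A=-4 B=5 C=0 D=-24 ZF=0 PC=8
Step 9: PC=8 exec 'SUB A, B'. After: A=-9 B=5 C=0 D=-24 ZF=0 PC=9
Step 10: PC=9 exec 'MUL A, A'. After: A=81 B=5 C=0 D=-24 ZF=0 PC=10
Step 11: PC=10 exec 'MOV B, A'. After: A=81 B=81 C=0 D=-24 ZF=0 PC=11
Step 12: PC=11 exec 'MOV D, 4'. After: A=81 B=81 C=0 D=4 ZF=0 PC=12
Step 13: PC=12 exec 'MUL A, 4'. After: A=324 B=81 C=0 D=4 ZF=0 PC=13
Step 14: PC=13 exec 'HALT'. After: A=324 B=81 C=0 D=4 ZF=0 PC=13 HALTED
Total instructions executed: 14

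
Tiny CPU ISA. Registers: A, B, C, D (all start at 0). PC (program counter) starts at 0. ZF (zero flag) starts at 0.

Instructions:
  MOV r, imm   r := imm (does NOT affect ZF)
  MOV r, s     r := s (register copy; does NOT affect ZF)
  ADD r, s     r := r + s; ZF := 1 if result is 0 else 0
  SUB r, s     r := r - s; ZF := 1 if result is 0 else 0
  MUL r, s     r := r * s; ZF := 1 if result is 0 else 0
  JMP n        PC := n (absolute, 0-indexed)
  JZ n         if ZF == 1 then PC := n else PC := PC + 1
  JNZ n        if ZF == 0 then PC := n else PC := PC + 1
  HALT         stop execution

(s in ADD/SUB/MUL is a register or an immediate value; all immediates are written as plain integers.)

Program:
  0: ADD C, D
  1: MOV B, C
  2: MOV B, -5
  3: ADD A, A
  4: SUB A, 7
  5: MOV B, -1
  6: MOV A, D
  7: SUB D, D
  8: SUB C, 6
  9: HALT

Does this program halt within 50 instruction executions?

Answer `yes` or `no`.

Step 1: PC=0 exec 'ADD C, D'. After: A=0 B=0 C=0 D=0 ZF=1 PC=1
Step 2: PC=1 exec 'MOV B, C'. After: A=0 B=0 C=0 D=0 ZF=1 PC=2
Step 3: PC=2 exec 'MOV B, -5'. After: A=0 B=-5 C=0 D=0 ZF=1 PC=3
Step 4: PC=3 exec 'ADD A, A'. After: A=0 B=-5 C=0 D=0 ZF=1 PC=4
Step 5: PC=4 exec 'SUB A, 7'. After: A=-7 B=-5 C=0 D=0 ZF=0 PC=5
Step 6: PC=5 exec 'MOV B, -1'. After: A=-7 B=-1 C=0 D=0 ZF=0 PC=6
Step 7: PC=6 exec 'MOV A, D'. After: A=0 B=-1 C=0 D=0 ZF=0 PC=7
Step 8: PC=7 exec 'SUB D, D'. After: A=0 B=-1 C=0 D=0 ZF=1 PC=8
Step 9: PC=8 exec 'SUB C, 6'. After: A=0 B=-1 C=-6 D=0 ZF=0 PC=9
Step 10: PC=9 exec 'HALT'. After: A=0 B=-1 C=-6 D=0 ZF=0 PC=9 HALTED

Answer: yes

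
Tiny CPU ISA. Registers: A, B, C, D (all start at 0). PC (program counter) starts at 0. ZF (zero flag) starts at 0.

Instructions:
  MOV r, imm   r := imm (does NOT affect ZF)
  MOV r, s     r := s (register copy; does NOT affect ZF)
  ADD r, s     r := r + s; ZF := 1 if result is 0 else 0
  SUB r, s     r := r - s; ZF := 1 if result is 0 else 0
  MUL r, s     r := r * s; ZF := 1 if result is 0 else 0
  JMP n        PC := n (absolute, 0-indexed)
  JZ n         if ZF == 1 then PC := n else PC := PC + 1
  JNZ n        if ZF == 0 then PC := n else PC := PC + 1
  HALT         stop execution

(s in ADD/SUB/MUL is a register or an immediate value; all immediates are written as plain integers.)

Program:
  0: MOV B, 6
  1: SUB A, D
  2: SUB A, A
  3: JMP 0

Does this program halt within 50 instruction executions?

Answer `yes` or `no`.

Answer: no

Derivation:
Step 1: PC=0 exec 'MOV B, 6'. After: A=0 B=6 C=0 D=0 ZF=0 PC=1
Step 2: PC=1 exec 'SUB A, D'. After: A=0 B=6 C=0 D=0 ZF=1 PC=2
Step 3: PC=2 exec 'SUB A, A'. After: A=0 B=6 C=0 D=0 ZF=1 PC=3
Step 4: PC=3 exec 'JMP 0'. After: A=0 B=6 C=0 D=0 ZF=1 PC=0
Step 5: PC=0 exec 'MOV B, 6'. After: A=0 B=6 C=0 D=0 ZF=1 PC=1
Step 6: PC=1 exec 'SUB A, D'. After: A=0 B=6 C=0 D=0 ZF=1 PC=2
State after step 6 equals state after step 2: the program is in a cycle of length 4 and will never halt.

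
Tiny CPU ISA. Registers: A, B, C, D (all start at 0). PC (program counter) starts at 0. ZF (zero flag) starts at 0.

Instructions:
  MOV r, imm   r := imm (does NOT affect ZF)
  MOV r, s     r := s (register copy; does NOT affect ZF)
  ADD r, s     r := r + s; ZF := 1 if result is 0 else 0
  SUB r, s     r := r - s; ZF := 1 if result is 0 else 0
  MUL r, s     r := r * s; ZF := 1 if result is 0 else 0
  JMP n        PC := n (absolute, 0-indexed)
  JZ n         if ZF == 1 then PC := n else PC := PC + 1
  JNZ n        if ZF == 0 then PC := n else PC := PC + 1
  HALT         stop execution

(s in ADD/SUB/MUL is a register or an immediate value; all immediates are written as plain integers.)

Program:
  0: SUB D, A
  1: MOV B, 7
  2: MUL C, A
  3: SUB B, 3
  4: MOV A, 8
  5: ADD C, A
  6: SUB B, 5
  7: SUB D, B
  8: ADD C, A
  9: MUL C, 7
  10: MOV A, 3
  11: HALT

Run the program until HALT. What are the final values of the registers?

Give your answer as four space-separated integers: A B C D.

Step 1: PC=0 exec 'SUB D, A'. After: A=0 B=0 C=0 D=0 ZF=1 PC=1
Step 2: PC=1 exec 'MOV B, 7'. After: A=0 B=7 C=0 D=0 ZF=1 PC=2
Step 3: PC=2 exec 'MUL C, A'. After: A=0 B=7 C=0 D=0 ZF=1 PC=3
Step 4: PC=3 exec 'SUB B, 3'. After: A=0 B=4 C=0 D=0 ZF=0 PC=4
Step 5: PC=4 exec 'MOV A, 8'. After: A=8 B=4 C=0 D=0 ZF=0 PC=5
Step 6: PC=5 exec 'ADD C, A'. After: A=8 B=4 C=8 D=0 ZF=0 PC=6
Step 7: PC=6 exec 'SUB B, 5'. After: A=8 B=-1 C=8 D=0 ZF=0 PC=7
Step 8: PC=7 exec 'SUB D, B'. After: A=8 B=-1 C=8 D=1 ZF=0 PC=8
Step 9: PC=8 exec 'ADD C, A'. After: A=8 B=-1 C=16 D=1 ZF=0 PC=9
Step 10: PC=9 exec 'MUL C, 7'. After: A=8 B=-1 C=112 D=1 ZF=0 PC=10
Step 11: PC=10 exec 'MOV A, 3'. After: A=3 B=-1 C=112 D=1 ZF=0 PC=11
Step 12: PC=11 exec 'HALT'. After: A=3 B=-1 C=112 D=1 ZF=0 PC=11 HALTED

Answer: 3 -1 112 1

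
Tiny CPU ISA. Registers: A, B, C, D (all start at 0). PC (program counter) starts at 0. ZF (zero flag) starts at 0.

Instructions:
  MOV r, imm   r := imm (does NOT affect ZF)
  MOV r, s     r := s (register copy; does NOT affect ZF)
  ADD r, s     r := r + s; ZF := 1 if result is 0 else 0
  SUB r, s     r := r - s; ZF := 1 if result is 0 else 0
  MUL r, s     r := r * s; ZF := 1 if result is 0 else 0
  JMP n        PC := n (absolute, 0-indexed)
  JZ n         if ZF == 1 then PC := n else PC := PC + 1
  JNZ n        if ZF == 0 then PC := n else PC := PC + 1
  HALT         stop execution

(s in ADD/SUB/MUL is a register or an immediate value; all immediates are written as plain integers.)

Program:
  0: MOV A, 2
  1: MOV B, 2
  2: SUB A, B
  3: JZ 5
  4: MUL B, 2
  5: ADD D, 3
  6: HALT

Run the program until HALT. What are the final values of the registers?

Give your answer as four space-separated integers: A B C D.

Answer: 0 2 0 3

Derivation:
Step 1: PC=0 exec 'MOV A, 2'. After: A=2 B=0 C=0 D=0 ZF=0 PC=1
Step 2: PC=1 exec 'MOV B, 2'. After: A=2 B=2 C=0 D=0 ZF=0 PC=2
Step 3: PC=2 exec 'SUB A, B'. After: A=0 B=2 C=0 D=0 ZF=1 PC=3
Step 4: PC=3 exec 'JZ 5'. After: A=0 B=2 C=0 D=0 ZF=1 PC=5
Step 5: PC=5 exec 'ADD D, 3'. After: A=0 B=2 C=0 D=3 ZF=0 PC=6
Step 6: PC=6 exec 'HALT'. After: A=0 B=2 C=0 D=3 ZF=0 PC=6 HALTED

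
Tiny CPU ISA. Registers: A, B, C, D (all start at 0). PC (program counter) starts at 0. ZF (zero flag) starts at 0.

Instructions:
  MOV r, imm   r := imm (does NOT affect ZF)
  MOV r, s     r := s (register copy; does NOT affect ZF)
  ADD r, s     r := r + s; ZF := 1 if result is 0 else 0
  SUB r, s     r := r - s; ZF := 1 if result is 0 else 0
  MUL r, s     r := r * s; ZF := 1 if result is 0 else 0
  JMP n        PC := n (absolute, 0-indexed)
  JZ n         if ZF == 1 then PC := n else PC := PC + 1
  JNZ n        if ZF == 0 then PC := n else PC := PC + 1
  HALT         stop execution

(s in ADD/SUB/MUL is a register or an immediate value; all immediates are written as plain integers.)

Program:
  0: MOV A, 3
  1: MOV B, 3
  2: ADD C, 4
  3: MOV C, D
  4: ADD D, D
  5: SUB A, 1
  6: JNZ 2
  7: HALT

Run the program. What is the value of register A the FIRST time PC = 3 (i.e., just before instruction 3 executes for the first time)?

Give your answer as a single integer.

Step 1: PC=0 exec 'MOV A, 3'. After: A=3 B=0 C=0 D=0 ZF=0 PC=1
Step 2: PC=1 exec 'MOV B, 3'. After: A=3 B=3 C=0 D=0 ZF=0 PC=2
Step 3: PC=2 exec 'ADD C, 4'. After: A=3 B=3 C=4 D=0 ZF=0 PC=3
First time PC=3: A=3

3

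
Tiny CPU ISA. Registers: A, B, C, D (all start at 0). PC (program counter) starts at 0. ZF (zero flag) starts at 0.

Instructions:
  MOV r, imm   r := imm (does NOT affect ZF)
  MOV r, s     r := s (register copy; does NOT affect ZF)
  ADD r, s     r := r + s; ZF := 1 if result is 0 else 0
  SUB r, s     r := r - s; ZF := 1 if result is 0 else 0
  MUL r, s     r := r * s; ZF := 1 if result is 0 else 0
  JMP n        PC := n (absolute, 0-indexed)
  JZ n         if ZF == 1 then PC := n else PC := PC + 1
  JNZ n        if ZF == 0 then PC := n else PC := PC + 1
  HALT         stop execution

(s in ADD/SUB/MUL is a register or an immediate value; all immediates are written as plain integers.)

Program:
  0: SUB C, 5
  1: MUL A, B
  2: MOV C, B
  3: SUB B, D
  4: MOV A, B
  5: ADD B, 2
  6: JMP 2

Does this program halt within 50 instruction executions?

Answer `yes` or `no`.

Answer: no

Derivation:
Step 1: PC=0 exec 'SUB C, 5'. After: A=0 B=0 C=-5 D=0 ZF=0 PC=1
Step 2: PC=1 exec 'MUL A, B'. After: A=0 B=0 C=-5 D=0 ZF=1 PC=2
Step 3: PC=2 exec 'MOV C, B'. After: A=0 B=0 C=0 D=0 ZF=1 PC=3
Step 4: PC=3 exec 'SUB B, D'. After: A=0 B=0 C=0 D=0 ZF=1 PC=4
Step 5: PC=4 exec 'MOV A, B'. After: A=0 B=0 C=0 D=0 ZF=1 PC=5
Step 6: PC=5 exec 'ADD B, 2'. After: A=0 B=2 C=0 D=0 ZF=0 PC=6
Step 7: PC=6 exec 'JMP 2'. After: A=0 B=2 C=0 D=0 ZF=0 PC=2
Step 8: PC=2 exec 'MOV C, B'. After: A=0 B=2 C=2 D=0 ZF=0 PC=3
Step 9: PC=3 exec 'SUB B, D'. After: A=0 B=2 C=2 D=0 ZF=0 PC=4
Step 10: PC=4 exec 'MOV A, B'. After: A=2 B=2 C=2 D=0 ZF=0 PC=5
Step 11: PC=5 exec 'ADD B, 2'. After: A=2 B=4 C=2 D=0 ZF=0 PC=6
Step 12: PC=6 exec 'JMP 2'. After: A=2 B=4 C=2 D=0 ZF=0 PC=2
Step 13: PC=2 exec 'MOV C, B'. After: A=2 B=4 C=4 D=0 ZF=0 PC=3
Step 14: PC=3 exec 'SUB B, D'. After: A=2 B=4 C=4 D=0 ZF=0 PC=4
Step 15: PC=4 exec 'MOV A, B'. After: A=4 B=4 C=4 D=0 ZF=0 PC=5
After 50 steps: not halted. PC revisits the same instructions with no path to HALT; will never halt.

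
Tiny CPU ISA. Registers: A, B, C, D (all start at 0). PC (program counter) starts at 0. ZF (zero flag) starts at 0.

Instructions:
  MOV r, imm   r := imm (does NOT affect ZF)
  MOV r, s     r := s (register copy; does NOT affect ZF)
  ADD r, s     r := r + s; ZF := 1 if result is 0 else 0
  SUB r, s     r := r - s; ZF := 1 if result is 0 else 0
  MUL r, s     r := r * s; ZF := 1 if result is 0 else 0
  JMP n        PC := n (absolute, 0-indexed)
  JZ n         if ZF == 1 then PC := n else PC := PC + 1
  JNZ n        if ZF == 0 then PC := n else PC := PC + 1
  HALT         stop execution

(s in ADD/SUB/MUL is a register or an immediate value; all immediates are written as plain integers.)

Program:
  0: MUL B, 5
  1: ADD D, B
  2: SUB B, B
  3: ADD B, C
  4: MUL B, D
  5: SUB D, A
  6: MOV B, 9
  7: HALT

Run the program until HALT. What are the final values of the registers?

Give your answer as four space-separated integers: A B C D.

Answer: 0 9 0 0

Derivation:
Step 1: PC=0 exec 'MUL B, 5'. After: A=0 B=0 C=0 D=0 ZF=1 PC=1
Step 2: PC=1 exec 'ADD D, B'. After: A=0 B=0 C=0 D=0 ZF=1 PC=2
Step 3: PC=2 exec 'SUB B, B'. After: A=0 B=0 C=0 D=0 ZF=1 PC=3
Step 4: PC=3 exec 'ADD B, C'. After: A=0 B=0 C=0 D=0 ZF=1 PC=4
Step 5: PC=4 exec 'MUL B, D'. After: A=0 B=0 C=0 D=0 ZF=1 PC=5
Step 6: PC=5 exec 'SUB D, A'. After: A=0 B=0 C=0 D=0 ZF=1 PC=6
Step 7: PC=6 exec 'MOV B, 9'. After: A=0 B=9 C=0 D=0 ZF=1 PC=7
Step 8: PC=7 exec 'HALT'. After: A=0 B=9 C=0 D=0 ZF=1 PC=7 HALTED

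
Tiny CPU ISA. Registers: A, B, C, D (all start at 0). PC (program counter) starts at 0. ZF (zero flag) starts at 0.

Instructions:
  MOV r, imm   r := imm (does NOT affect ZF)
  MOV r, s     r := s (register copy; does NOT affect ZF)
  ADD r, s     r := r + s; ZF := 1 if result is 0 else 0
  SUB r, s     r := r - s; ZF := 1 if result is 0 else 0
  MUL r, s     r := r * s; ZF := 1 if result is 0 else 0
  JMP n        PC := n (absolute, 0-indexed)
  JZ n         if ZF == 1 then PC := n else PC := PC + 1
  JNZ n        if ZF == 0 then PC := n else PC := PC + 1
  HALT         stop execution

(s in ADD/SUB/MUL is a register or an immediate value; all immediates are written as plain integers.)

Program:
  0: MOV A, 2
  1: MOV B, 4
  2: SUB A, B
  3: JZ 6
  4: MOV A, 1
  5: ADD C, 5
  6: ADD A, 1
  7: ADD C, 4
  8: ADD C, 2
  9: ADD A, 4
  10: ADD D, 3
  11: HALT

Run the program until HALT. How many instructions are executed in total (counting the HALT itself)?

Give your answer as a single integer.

Step 1: PC=0 exec 'MOV A, 2'. After: A=2 B=0 C=0 D=0 ZF=0 PC=1
Step 2: PC=1 exec 'MOV B, 4'. After: A=2 B=4 C=0 D=0 ZF=0 PC=2
Step 3: PC=2 exec 'SUB A, B'. After: A=-2 B=4 C=0 D=0 ZF=0 PC=3
Step 4: PC=3 exec 'JZ 6'. After: A=-2 B=4 C=0 D=0 ZF=0 PC=4
Step 5: PC=4 exec 'MOV A, 1'. After: A=1 B=4 C=0 D=0 ZF=0 PC=5
Step 6: PC=5 exec 'ADD C, 5'. After: A=1 B=4 C=5 D=0 ZF=0 PC=6
Step 7: PC=6 exec 'ADD A, 1'. After: A=2 B=4 C=5 D=0 ZF=0 PC=7
Step 8: PC=7 exec 'ADD C, 4'. After: A=2 B=4 C=9 D=0 ZF=0 PC=8
Step 9: PC=8 exec 'ADD C, 2'. After: A=2 B=4 C=11 D=0 ZF=0 PC=9
Step 10: PC=9 exec 'ADD A, 4'. After: A=6 B=4 C=11 D=0 ZF=0 PC=10
Step 11: PC=10 exec 'ADD D, 3'. After: A=6 B=4 C=11 D=3 ZF=0 PC=11
Step 12: PC=11 exec 'HALT'. After: A=6 B=4 C=11 D=3 ZF=0 PC=11 HALTED
Total instructions executed: 12

Answer: 12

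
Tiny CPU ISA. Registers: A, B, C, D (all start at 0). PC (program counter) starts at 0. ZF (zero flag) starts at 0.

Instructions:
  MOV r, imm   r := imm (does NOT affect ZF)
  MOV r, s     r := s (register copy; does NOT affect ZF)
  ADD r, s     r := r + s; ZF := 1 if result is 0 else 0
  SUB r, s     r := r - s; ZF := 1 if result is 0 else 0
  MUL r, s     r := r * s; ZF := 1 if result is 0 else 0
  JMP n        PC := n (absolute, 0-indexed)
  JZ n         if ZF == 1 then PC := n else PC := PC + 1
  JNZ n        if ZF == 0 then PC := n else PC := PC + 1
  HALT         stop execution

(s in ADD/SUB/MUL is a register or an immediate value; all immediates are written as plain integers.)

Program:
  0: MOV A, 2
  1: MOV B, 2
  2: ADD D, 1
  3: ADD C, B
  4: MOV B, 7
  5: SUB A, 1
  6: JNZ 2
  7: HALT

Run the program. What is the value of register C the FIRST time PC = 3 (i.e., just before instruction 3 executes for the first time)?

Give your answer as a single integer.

Step 1: PC=0 exec 'MOV A, 2'. After: A=2 B=0 C=0 D=0 ZF=0 PC=1
Step 2: PC=1 exec 'MOV B, 2'. After: A=2 B=2 C=0 D=0 ZF=0 PC=2
Step 3: PC=2 exec 'ADD D, 1'. After: A=2 B=2 C=0 D=1 ZF=0 PC=3
First time PC=3: C=0

0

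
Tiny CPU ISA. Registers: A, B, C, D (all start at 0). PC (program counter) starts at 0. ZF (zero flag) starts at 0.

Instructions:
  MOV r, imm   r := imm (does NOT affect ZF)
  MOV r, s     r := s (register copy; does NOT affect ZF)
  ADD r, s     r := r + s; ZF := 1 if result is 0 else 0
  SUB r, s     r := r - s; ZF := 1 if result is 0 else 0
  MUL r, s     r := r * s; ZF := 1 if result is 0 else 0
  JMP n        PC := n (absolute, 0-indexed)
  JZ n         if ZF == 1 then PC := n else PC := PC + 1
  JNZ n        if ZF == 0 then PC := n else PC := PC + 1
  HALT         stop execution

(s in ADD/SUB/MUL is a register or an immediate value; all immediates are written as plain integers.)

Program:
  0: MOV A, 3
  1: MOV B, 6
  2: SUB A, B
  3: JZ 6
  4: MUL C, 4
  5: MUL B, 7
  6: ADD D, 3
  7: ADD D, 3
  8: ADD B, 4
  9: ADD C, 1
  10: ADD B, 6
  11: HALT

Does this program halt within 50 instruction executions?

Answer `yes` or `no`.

Answer: yes

Derivation:
Step 1: PC=0 exec 'MOV A, 3'. After: A=3 B=0 C=0 D=0 ZF=0 PC=1
Step 2: PC=1 exec 'MOV B, 6'. After: A=3 B=6 C=0 D=0 ZF=0 PC=2
Step 3: PC=2 exec 'SUB A, B'. After: A=-3 B=6 C=0 D=0 ZF=0 PC=3
Step 4: PC=3 exec 'JZ 6'. After: A=-3 B=6 C=0 D=0 ZF=0 PC=4
Step 5: PC=4 exec 'MUL C, 4'. After: A=-3 B=6 C=0 D=0 ZF=1 PC=5
Step 6: PC=5 exec 'MUL B, 7'. After: A=-3 B=42 C=0 D=0 ZF=0 PC=6
Step 7: PC=6 exec 'ADD D, 3'. After: A=-3 B=42 C=0 D=3 ZF=0 PC=7
Step 8: PC=7 exec 'ADD D, 3'. After: A=-3 B=42 C=0 D=6 ZF=0 PC=8
Step 9: PC=8 exec 'ADD B, 4'. After: A=-3 B=46 C=0 D=6 ZF=0 PC=9
Step 10: PC=9 exec 'ADD C, 1'. After: A=-3 B=46 C=1 D=6 ZF=0 PC=10
Step 11: PC=10 exec 'ADD B, 6'. After: A=-3 B=52 C=1 D=6 ZF=0 PC=11
Step 12: PC=11 exec 'HALT'. After: A=-3 B=52 C=1 D=6 ZF=0 PC=11 HALTED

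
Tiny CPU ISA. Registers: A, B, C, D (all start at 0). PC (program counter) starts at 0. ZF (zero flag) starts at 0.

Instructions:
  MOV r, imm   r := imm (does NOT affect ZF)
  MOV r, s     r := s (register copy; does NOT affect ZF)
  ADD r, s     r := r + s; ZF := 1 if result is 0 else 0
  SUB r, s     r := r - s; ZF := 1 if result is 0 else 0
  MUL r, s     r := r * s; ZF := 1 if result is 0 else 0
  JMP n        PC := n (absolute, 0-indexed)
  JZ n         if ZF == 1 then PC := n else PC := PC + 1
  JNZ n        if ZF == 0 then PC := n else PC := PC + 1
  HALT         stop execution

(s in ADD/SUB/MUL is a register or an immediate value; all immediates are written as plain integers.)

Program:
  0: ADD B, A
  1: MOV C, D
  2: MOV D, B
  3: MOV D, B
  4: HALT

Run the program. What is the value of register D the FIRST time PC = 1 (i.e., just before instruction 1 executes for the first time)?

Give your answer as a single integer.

Step 1: PC=0 exec 'ADD B, A'. After: A=0 B=0 C=0 D=0 ZF=1 PC=1
First time PC=1: D=0

0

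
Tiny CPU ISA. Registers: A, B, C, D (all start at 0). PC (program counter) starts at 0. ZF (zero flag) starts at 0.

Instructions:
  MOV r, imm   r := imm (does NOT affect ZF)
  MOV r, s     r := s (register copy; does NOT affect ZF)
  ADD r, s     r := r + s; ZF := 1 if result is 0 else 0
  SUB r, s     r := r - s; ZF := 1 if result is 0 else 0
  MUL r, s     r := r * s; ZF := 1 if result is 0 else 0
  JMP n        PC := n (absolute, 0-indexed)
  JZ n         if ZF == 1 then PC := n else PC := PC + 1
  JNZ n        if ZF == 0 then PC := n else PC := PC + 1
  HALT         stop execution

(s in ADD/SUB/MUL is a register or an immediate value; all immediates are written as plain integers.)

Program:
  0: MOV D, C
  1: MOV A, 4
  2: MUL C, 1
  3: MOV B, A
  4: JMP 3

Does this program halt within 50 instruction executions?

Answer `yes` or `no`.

Step 1: PC=0 exec 'MOV D, C'. After: A=0 B=0 C=0 D=0 ZF=0 PC=1
Step 2: PC=1 exec 'MOV A, 4'. After: A=4 B=0 C=0 D=0 ZF=0 PC=2
Step 3: PC=2 exec 'MUL C, 1'. After: A=4 B=0 C=0 D=0 ZF=1 PC=3
Step 4: PC=3 exec 'MOV B, A'. After: A=4 B=4 C=0 D=0 ZF=1 PC=4
Step 5: PC=4 exec 'JMP 3'. After: A=4 B=4 C=0 D=0 ZF=1 PC=3
Step 6: PC=3 exec 'MOV B, A'. After: A=4 B=4 C=0 D=0 ZF=1 PC=4
State after step 6 equals state after step 4: the program is in a cycle of length 2 and will never halt.

Answer: no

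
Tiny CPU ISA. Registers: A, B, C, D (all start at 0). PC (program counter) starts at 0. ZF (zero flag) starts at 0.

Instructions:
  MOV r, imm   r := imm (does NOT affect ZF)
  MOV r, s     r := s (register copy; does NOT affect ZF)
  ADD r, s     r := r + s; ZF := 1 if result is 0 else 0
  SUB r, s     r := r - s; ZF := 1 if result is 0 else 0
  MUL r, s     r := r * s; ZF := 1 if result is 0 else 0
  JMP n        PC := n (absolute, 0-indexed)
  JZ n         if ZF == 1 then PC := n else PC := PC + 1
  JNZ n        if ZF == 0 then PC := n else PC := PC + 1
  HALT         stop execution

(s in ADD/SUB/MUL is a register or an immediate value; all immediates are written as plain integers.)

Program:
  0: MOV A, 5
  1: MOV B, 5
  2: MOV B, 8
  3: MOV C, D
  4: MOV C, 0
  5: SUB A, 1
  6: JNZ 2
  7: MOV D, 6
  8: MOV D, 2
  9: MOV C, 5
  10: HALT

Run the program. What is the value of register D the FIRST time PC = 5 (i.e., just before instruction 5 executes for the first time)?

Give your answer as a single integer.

Step 1: PC=0 exec 'MOV A, 5'. After: A=5 B=0 C=0 D=0 ZF=0 PC=1
Step 2: PC=1 exec 'MOV B, 5'. After: A=5 B=5 C=0 D=0 ZF=0 PC=2
Step 3: PC=2 exec 'MOV B, 8'. After: A=5 B=8 C=0 D=0 ZF=0 PC=3
Step 4: PC=3 exec 'MOV C, D'. After: A=5 B=8 C=0 D=0 ZF=0 PC=4
Step 5: PC=4 exec 'MOV C, 0'. After: A=5 B=8 C=0 D=0 ZF=0 PC=5
First time PC=5: D=0

0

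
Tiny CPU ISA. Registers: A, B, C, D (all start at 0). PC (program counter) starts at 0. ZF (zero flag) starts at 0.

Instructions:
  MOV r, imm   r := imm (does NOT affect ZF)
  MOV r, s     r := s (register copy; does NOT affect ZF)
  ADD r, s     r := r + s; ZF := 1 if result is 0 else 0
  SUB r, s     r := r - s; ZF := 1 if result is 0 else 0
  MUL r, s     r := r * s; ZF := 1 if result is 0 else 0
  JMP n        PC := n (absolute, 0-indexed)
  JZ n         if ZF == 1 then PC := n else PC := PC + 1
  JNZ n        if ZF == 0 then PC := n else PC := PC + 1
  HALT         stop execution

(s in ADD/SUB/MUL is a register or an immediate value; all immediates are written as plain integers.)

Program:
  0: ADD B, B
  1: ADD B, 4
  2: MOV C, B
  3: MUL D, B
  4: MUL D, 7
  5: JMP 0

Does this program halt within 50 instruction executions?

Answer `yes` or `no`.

Step 1: PC=0 exec 'ADD B, B'. After: A=0 B=0 C=0 D=0 ZF=1 PC=1
Step 2: PC=1 exec 'ADD B, 4'. After: A=0 B=4 C=0 D=0 ZF=0 PC=2
Step 3: PC=2 exec 'MOV C, B'. After: A=0 B=4 C=4 D=0 ZF=0 PC=3
Step 4: PC=3 exec 'MUL D, B'. After: A=0 B=4 C=4 D=0 ZF=1 PC=4
Step 5: PC=4 exec 'MUL D, 7'. After: A=0 B=4 C=4 D=0 ZF=1 PC=5
Step 6: PC=5 exec 'JMP 0'. After: A=0 B=4 C=4 D=0 ZF=1 PC=0
Step 7: PC=0 exec 'ADD B, B'. After: A=0 B=8 C=4 D=0 ZF=0 PC=1
Step 8: PC=1 exec 'ADD B, 4'. After: A=0 B=12 C=4 D=0 ZF=0 PC=2
Step 9: PC=2 exec 'MOV C, B'. After: A=0 B=12 C=12 D=0 ZF=0 PC=3
Step 10: PC=3 exec 'MUL D, B'. After: A=0 B=12 C=12 D=0 ZF=1 PC=4
Step 11: PC=4 exec 'MUL D, 7'. After: A=0 B=12 C=12 D=0 ZF=1 PC=5
Step 12: PC=5 exec 'JMP 0'. After: A=0 B=12 C=12 D=0 ZF=1 PC=0
Step 13: PC=0 exec 'ADD B, B'. After: A=0 B=24 C=12 D=0 ZF=0 PC=1
Step 14: PC=1 exec 'ADD B, 4'. After: A=0 B=28 C=12 D=0 ZF=0 PC=2
Step 15: PC=2 exec 'MOV C, B'. After: A=0 B=28 C=28 D=0 ZF=0 PC=3
After 50 steps: not halted. PC revisits the same instructions with no path to HALT; will never halt.

Answer: no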